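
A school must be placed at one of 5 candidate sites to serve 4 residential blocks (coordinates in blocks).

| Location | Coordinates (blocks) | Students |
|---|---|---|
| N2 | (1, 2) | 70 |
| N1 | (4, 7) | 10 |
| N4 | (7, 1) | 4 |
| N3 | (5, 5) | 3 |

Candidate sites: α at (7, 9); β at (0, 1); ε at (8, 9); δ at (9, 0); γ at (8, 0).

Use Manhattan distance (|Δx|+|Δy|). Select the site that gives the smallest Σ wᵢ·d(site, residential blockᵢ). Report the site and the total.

β, total 295 blocks

Total weighted distance at each candidate:
  α (7, 9): total = 1010
  β (0, 1): total = 295
  ε (8, 9): total = 1097
  δ (9, 0): total = 859
  γ (8, 0): total = 772
Minimum is at β with total 295 blocks.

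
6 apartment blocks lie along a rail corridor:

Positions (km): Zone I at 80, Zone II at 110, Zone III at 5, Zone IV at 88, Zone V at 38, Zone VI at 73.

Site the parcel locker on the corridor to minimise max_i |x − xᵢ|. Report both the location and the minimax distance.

The 1-center on a line is the midpoint of the two extreme points: leftmost at 5, rightmost at 110.
Optimal location = (5 + 110)/2 = 57.5; maximum distance = (110 − 5)/2 = 52.5.

location 57.5, max distance 52.5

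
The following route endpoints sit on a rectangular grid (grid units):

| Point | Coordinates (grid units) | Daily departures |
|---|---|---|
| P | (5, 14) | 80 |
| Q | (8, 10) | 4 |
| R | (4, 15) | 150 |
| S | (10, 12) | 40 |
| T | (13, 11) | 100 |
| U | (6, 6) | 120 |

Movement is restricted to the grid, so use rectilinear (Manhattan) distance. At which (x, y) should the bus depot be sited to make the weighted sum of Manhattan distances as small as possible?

(6, 12)

Manhattan distance separates: Σwᵢ(|x−xᵢ|+|y−yᵢ|) = Σwᵢ|x−xᵢ| + Σwᵢ|y−yᵢ|, so x and y are optimised independently as 1-D weighted medians.
Total weight W = 494; half = 247.
x-coordinate, sorted with cumulative weight:
  x=4 (R, w=150) cum 150
  x=5 (P, w=80) cum 230
  x=6 (U, w=120) cum 350  ← median
  x=8 (Q, w=4) cum 354
  x=10 (S, w=40) cum 394
  x=13 (T, w=100) cum 494
⇒ x* = 6
y-coordinate, sorted with cumulative weight:
  y=6 (U, w=120) cum 120
  y=10 (Q, w=4) cum 124
  y=11 (T, w=100) cum 224
  y=12 (S, w=40) cum 264  ← median
  y=14 (P, w=80) cum 344
  y=15 (R, w=150) cum 494
⇒ y* = 12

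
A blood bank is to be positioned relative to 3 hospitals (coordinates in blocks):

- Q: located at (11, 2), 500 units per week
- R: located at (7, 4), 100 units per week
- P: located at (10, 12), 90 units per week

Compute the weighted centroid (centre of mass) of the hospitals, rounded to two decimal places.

(10.29, 3.59)

The minimiser of Σwᵢ‖p−pᵢ‖² is the weighted centroid p* = (Σwᵢpᵢ)/(Σwᵢ).
Σwᵢ = 690.
Σwᵢxᵢ = 500·11 + 100·7 + 90·10 = 7100.
Σwᵢyᵢ = 500·2 + 100·4 + 90·12 = 2480.
x* = 7100/690 = 10.29, y* = 2480/690 = 3.59.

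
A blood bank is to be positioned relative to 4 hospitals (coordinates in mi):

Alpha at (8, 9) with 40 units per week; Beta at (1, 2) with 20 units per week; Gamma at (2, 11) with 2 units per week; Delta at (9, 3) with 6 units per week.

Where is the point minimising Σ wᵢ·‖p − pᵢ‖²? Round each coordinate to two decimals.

(5.85, 6.47)

The minimiser of Σwᵢ‖p−pᵢ‖² is the weighted centroid p* = (Σwᵢpᵢ)/(Σwᵢ).
Σwᵢ = 68.
Σwᵢxᵢ = 40·8 + 20·1 + 2·2 + 6·9 = 398.
Σwᵢyᵢ = 40·9 + 20·2 + 2·11 + 6·3 = 440.
x* = 398/68 = 5.85, y* = 440/68 = 6.47.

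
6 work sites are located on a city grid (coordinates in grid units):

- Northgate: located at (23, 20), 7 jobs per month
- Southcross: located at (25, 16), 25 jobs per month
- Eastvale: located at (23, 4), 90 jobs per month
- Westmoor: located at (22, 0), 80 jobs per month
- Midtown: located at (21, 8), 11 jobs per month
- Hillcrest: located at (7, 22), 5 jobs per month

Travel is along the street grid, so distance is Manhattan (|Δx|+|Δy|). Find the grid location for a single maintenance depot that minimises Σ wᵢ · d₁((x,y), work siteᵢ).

(23, 4)

Manhattan distance separates: Σwᵢ(|x−xᵢ|+|y−yᵢ|) = Σwᵢ|x−xᵢ| + Σwᵢ|y−yᵢ|, so x and y are optimised independently as 1-D weighted medians.
Total weight W = 218; half = 109.
x-coordinate, sorted with cumulative weight:
  x=7 (Hillcrest, w=5) cum 5
  x=21 (Midtown, w=11) cum 16
  x=22 (Westmoor, w=80) cum 96
  x=23 (Northgate, w=7) cum 103
  x=23 (Eastvale, w=90) cum 193  ← median
  x=25 (Southcross, w=25) cum 218
⇒ x* = 23
y-coordinate, sorted with cumulative weight:
  y=0 (Westmoor, w=80) cum 80
  y=4 (Eastvale, w=90) cum 170  ← median
  y=8 (Midtown, w=11) cum 181
  y=16 (Southcross, w=25) cum 206
  y=20 (Northgate, w=7) cum 213
  y=22 (Hillcrest, w=5) cum 218
⇒ y* = 4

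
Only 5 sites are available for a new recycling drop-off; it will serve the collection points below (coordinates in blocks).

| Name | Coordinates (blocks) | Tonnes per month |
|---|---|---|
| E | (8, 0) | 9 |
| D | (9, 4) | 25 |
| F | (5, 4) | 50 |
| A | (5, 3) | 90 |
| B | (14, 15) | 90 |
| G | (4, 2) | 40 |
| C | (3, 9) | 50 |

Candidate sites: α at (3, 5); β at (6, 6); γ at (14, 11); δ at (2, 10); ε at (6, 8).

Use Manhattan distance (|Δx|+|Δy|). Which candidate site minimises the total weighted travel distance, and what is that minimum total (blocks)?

Total weighted distance at each candidate:
  α (3, 5): total = 3025
  β (6, 6): total = 2777
  γ (14, 11): total = 4553
  δ (2, 10): total = 3849
  ε (6, 8): total = 2925
Minimum is at β with total 2777 blocks.

β, total 2777 blocks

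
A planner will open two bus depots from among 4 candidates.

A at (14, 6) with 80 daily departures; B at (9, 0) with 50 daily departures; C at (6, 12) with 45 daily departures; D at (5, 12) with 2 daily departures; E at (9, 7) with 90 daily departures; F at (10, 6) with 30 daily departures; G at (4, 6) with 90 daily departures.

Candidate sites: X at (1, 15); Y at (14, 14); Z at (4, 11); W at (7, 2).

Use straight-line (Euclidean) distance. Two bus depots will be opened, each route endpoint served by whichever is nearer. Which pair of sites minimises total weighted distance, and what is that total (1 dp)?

{Z, W}, total 1974.5

Evaluate every pair (each demand assigned to the nearer of the two):
  {Z, W}: total = 1974.5
  {X, W}: total = 2143.5
  {Y, W}: total = 2255.6
  {Y, Z}: total = 2608.2
  {X, Z}: total = 2862.6
  {X, Y}: total = 3552.0
Best pair: {Z, W} with total 1974.5.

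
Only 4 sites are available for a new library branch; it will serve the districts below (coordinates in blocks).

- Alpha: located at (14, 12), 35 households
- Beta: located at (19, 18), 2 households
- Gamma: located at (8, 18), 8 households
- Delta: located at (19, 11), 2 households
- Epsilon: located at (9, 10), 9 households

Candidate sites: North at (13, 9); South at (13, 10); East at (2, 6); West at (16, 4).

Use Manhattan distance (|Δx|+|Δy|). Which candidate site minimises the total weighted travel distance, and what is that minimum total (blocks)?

South, total 287 blocks

Total weighted distance at each candidate:
  North (13, 9): total = 343
  South (13, 10): total = 287
  East (2, 6): total = 975
  West (16, 4): total = 697
Minimum is at South with total 287 blocks.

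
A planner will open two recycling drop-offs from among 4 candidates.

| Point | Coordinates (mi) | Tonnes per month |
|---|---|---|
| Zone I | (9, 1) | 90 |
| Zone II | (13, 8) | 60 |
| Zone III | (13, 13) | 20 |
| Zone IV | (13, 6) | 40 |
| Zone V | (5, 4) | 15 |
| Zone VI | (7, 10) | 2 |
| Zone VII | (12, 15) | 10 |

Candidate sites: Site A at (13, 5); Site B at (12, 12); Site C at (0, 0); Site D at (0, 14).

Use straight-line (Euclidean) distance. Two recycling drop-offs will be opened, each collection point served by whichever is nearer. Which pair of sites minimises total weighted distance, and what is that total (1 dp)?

Evaluate every pair (each demand assigned to the nearer of the two):
  {Site A, Site B}: total = 919.1
  {Site A, Site C}: total = 1101.3
  {Site A, Site D}: total = 1126.2
  {Site B, Site C}: total = 1470.8
  {Site B, Site D}: total = 1745.4
  {Site C, Site D}: total = 2740.1
Best pair: {Site A, Site B} with total 919.1.

{Site A, Site B}, total 919.1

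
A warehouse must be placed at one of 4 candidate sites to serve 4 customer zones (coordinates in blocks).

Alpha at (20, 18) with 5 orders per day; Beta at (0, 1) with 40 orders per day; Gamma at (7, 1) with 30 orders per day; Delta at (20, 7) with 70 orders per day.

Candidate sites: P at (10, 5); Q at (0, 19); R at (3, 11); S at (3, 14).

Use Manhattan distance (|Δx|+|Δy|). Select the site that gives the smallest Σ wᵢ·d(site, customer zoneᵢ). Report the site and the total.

Total weighted distance at each candidate:
  P (10, 5): total = 1725
  Q (0, 19): total = 3815
  R (3, 11): total = 2530
  S (3, 14): total = 2935
Minimum is at P with total 1725 blocks.

P, total 1725 blocks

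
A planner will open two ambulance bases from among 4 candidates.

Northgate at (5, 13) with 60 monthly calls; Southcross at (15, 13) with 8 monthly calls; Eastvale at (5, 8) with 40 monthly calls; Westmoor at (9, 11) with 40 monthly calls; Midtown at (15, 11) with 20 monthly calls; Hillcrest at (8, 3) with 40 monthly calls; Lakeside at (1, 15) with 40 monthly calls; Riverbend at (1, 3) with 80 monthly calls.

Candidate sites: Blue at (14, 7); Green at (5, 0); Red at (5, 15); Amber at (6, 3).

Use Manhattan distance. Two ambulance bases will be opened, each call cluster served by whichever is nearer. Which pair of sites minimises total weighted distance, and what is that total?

{Red, Amber}, total 1696

Evaluate every pair (each demand assigned to the nearer of the two):
  {Red, Amber}: total = 1696
  {Green, Red}: total = 2056
  {Blue, Amber}: total = 2576
  {Blue, Red}: total = 2716
  {Green, Amber}: total = 2992
  {Blue, Green}: total = 3176
Best pair: {Red, Amber} with total 1696.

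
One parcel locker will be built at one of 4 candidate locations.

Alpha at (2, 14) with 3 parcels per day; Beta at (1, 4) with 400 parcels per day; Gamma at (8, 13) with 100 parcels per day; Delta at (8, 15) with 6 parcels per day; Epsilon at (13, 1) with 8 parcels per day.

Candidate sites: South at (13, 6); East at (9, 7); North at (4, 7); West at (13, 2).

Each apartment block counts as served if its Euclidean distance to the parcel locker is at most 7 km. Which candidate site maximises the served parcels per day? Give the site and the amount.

Coverage radius r = 7 km; a point is covered iff (Δx)²+(Δy)² ≤ 7² = 49.
  South (13, 6): covers {Epsilon} → 8
  East (9, 7): covers {Gamma} → 100
  North (4, 7): covers {Beta} → 400
  West (13, 2): covers {Epsilon} → 8
Maximum coverage at North: 400 parcels per day.

North, covering 400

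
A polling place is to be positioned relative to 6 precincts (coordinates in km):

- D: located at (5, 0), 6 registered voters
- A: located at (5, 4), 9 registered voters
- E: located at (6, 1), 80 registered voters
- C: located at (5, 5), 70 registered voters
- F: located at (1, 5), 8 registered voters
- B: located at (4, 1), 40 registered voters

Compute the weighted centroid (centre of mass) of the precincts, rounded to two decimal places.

(5.04, 2.56)

The minimiser of Σwᵢ‖p−pᵢ‖² is the weighted centroid p* = (Σwᵢpᵢ)/(Σwᵢ).
Σwᵢ = 213.
Σwᵢxᵢ = 6·5 + 9·5 + 80·6 + 70·5 + 8·1 + 40·4 = 1073.
Σwᵢyᵢ = 6·0 + 9·4 + 80·1 + 70·5 + 8·5 + 40·1 = 546.
x* = 1073/213 = 5.04, y* = 546/213 = 2.56.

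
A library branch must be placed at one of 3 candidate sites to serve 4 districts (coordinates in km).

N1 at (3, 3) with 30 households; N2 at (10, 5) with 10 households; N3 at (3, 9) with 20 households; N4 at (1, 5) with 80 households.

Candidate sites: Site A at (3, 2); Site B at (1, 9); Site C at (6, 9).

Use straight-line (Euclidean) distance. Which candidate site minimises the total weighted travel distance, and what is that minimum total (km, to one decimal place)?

Site A, total 534.6 km

Total weighted distance at each candidate:
  Site A (3, 2): total = 534.6
  Site B (1, 9): total = 648.2
  Site C (6, 9): total = 830.1
Minimum is at Site A with total 534.6 km.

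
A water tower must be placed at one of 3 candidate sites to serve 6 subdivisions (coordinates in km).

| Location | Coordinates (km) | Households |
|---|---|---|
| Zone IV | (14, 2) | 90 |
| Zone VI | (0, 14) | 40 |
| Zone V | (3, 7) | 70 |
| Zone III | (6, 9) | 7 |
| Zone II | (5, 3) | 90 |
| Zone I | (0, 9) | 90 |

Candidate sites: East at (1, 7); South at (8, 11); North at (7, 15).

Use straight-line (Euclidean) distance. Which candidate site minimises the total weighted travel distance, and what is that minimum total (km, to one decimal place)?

Total weighted distance at each candidate:
  East (1, 7): total = 2424.5
  South (8, 11): total = 3294.4
  North (7, 15): total = 4205.0
Minimum is at East with total 2424.5 km.

East, total 2424.5 km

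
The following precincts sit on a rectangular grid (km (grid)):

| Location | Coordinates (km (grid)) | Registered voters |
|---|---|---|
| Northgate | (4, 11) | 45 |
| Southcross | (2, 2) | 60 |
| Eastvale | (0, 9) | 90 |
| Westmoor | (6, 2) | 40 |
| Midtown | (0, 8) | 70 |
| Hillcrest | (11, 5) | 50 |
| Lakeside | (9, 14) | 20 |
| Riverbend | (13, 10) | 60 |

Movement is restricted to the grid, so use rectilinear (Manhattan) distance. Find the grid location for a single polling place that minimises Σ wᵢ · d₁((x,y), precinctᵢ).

(2, 8)

Manhattan distance separates: Σwᵢ(|x−xᵢ|+|y−yᵢ|) = Σwᵢ|x−xᵢ| + Σwᵢ|y−yᵢ|, so x and y are optimised independently as 1-D weighted medians.
Total weight W = 435; half = 217.5.
x-coordinate, sorted with cumulative weight:
  x=0 (Eastvale, w=90) cum 90
  x=0 (Midtown, w=70) cum 160
  x=2 (Southcross, w=60) cum 220  ← median
  x=4 (Northgate, w=45) cum 265
  x=6 (Westmoor, w=40) cum 305
  x=9 (Lakeside, w=20) cum 325
  x=11 (Hillcrest, w=50) cum 375
  x=13 (Riverbend, w=60) cum 435
⇒ x* = 2
y-coordinate, sorted with cumulative weight:
  y=2 (Southcross, w=60) cum 60
  y=2 (Westmoor, w=40) cum 100
  y=5 (Hillcrest, w=50) cum 150
  y=8 (Midtown, w=70) cum 220  ← median
  y=9 (Eastvale, w=90) cum 310
  y=10 (Riverbend, w=60) cum 370
  y=11 (Northgate, w=45) cum 415
  y=14 (Lakeside, w=20) cum 435
⇒ y* = 8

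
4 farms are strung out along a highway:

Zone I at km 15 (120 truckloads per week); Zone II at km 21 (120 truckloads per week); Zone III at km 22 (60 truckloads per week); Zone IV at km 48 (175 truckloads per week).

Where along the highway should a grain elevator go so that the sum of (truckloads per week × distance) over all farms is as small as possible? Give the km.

x = 21

For a sum of weighted absolute distances on a line, the optimum is the weighted median (not the mean). Total weight W = 475; half-weight = 237.5.
Sort by position and accumulate weight:
  km 15 (Zone I, w=120) → cum 120
  km 21 (Zone II, w=120) → cum 240  ≥ 237.5 → median here
  km 22 (Zone III, w=60) → cum 300
  km 48 (Zone IV, w=175) → cum 475
Optimal location: km 21.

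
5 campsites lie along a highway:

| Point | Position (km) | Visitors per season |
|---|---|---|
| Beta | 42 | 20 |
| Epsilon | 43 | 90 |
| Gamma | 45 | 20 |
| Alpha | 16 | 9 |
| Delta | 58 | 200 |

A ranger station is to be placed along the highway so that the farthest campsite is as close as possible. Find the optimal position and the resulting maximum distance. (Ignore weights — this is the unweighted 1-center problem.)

The 1-center on a line is the midpoint of the two extreme points: leftmost at 16, rightmost at 58.
Optimal location = (16 + 58)/2 = 37; maximum distance = (58 − 16)/2 = 21.

location 37, max distance 21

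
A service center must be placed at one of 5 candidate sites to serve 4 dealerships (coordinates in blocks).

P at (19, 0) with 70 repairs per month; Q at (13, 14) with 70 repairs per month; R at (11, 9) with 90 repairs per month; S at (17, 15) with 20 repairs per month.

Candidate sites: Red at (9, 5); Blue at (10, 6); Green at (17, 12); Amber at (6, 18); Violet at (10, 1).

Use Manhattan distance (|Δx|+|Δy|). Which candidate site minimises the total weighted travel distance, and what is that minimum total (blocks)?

Total weighted distance at each candidate:
  Red (9, 5): total = 2860
  Blue (10, 6): total = 2500
  Green (17, 12): total = 2270
  Amber (6, 18): total = 4480
  Violet (10, 1): total = 3050
Minimum is at Green with total 2270 blocks.

Green, total 2270 blocks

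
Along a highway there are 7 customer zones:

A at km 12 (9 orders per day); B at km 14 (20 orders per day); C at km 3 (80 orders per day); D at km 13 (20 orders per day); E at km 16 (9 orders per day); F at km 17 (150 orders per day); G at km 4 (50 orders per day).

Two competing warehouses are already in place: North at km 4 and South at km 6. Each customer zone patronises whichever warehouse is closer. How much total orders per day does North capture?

130

The indifferent point is the midpoint (4+6)/2 = 5; customer zones left of it (closer to North at 4) go to North, those right go to South.
  C at 3 (w=80) → North
  G at 4 (w=50) → North
  A at 12 (w=9) → South
  D at 13 (w=20) → South
  B at 14 (w=20) → South
  E at 16 (w=9) → South
  F at 17 (w=150) → South
North captures 130; South captures 208.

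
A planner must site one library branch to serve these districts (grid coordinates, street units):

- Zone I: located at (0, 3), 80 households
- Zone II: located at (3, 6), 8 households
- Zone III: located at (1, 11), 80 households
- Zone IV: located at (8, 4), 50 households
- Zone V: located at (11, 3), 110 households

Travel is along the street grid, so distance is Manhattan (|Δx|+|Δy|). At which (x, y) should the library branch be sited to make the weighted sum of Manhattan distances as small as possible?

Manhattan distance separates: Σwᵢ(|x−xᵢ|+|y−yᵢ|) = Σwᵢ|x−xᵢ| + Σwᵢ|y−yᵢ|, so x and y are optimised independently as 1-D weighted medians.
Total weight W = 328; half = 164.
x-coordinate, sorted with cumulative weight:
  x=0 (Zone I, w=80) cum 80
  x=1 (Zone III, w=80) cum 160
  x=3 (Zone II, w=8) cum 168  ← median
  x=8 (Zone IV, w=50) cum 218
  x=11 (Zone V, w=110) cum 328
⇒ x* = 3
y-coordinate, sorted with cumulative weight:
  y=3 (Zone I, w=80) cum 80
  y=3 (Zone V, w=110) cum 190  ← median
  y=4 (Zone IV, w=50) cum 240
  y=6 (Zone II, w=8) cum 248
  y=11 (Zone III, w=80) cum 328
⇒ y* = 3

(3, 3)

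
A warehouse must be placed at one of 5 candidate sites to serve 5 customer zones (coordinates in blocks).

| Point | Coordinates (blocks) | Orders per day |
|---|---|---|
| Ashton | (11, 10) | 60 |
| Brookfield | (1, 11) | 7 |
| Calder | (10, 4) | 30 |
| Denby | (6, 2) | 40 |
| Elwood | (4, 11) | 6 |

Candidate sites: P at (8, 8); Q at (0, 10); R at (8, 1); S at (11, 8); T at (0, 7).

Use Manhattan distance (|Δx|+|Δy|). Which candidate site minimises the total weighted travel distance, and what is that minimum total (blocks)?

Total weighted distance at each candidate:
  P (8, 8): total = 912
  Q (0, 10): total = 1744
  R (8, 1): total = 1193
  S (11, 8): total = 861
  T (0, 7): total = 1753
Minimum is at S with total 861 blocks.

S, total 861 blocks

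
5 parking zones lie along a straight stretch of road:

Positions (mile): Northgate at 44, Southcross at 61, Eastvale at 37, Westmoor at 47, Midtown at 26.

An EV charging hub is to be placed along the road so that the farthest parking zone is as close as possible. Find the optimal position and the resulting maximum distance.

The 1-center on a line is the midpoint of the two extreme points: leftmost at 26, rightmost at 61.
Optimal location = (26 + 61)/2 = 43.5; maximum distance = (61 − 26)/2 = 17.5.

location 43.5, max distance 17.5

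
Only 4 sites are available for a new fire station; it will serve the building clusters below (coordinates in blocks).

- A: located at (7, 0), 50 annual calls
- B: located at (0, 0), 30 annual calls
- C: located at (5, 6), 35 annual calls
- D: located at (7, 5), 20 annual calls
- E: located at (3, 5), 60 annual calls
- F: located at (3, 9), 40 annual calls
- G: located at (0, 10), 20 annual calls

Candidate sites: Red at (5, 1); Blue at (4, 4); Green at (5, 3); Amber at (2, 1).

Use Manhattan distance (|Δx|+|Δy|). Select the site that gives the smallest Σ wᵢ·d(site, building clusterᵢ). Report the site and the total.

Total weighted distance at each candidate:
  Red (5, 1): total = 1665
  Blue (4, 4): total = 1335
  Green (5, 3): total = 1475
  Amber (2, 1): total = 1730
Minimum is at Blue with total 1335 blocks.

Blue, total 1335 blocks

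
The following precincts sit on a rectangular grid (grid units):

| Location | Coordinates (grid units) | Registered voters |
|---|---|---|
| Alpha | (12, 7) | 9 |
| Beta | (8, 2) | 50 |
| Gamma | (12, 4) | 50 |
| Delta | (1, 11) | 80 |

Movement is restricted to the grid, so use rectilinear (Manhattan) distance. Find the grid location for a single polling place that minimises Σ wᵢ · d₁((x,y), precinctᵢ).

Manhattan distance separates: Σwᵢ(|x−xᵢ|+|y−yᵢ|) = Σwᵢ|x−xᵢ| + Σwᵢ|y−yᵢ|, so x and y are optimised independently as 1-D weighted medians.
Total weight W = 189; half = 94.5.
x-coordinate, sorted with cumulative weight:
  x=1 (Delta, w=80) cum 80
  x=8 (Beta, w=50) cum 130  ← median
  x=12 (Alpha, w=9) cum 139
  x=12 (Gamma, w=50) cum 189
⇒ x* = 8
y-coordinate, sorted with cumulative weight:
  y=2 (Beta, w=50) cum 50
  y=4 (Gamma, w=50) cum 100  ← median
  y=7 (Alpha, w=9) cum 109
  y=11 (Delta, w=80) cum 189
⇒ y* = 4

(8, 4)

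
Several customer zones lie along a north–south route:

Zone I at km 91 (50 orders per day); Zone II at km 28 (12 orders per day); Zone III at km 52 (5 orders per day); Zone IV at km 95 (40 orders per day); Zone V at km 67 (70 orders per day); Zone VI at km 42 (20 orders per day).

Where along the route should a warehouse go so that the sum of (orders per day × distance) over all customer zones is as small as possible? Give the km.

For a sum of weighted absolute distances on a line, the optimum is the weighted median (not the mean). Total weight W = 197; half-weight = 98.5.
Sort by position and accumulate weight:
  km 28 (Zone II, w=12) → cum 12
  km 42 (Zone VI, w=20) → cum 32
  km 52 (Zone III, w=5) → cum 37
  km 67 (Zone V, w=70) → cum 107  ≥ 98.5 → median here
  km 91 (Zone I, w=50) → cum 157
  km 95 (Zone IV, w=40) → cum 197
Optimal location: km 67.

x = 67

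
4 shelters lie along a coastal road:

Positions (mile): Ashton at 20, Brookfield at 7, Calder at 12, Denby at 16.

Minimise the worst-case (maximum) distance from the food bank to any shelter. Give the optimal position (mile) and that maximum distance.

location 13.5, max distance 6.5

The 1-center on a line is the midpoint of the two extreme points: leftmost at 7, rightmost at 20.
Optimal location = (7 + 20)/2 = 13.5; maximum distance = (20 − 7)/2 = 6.5.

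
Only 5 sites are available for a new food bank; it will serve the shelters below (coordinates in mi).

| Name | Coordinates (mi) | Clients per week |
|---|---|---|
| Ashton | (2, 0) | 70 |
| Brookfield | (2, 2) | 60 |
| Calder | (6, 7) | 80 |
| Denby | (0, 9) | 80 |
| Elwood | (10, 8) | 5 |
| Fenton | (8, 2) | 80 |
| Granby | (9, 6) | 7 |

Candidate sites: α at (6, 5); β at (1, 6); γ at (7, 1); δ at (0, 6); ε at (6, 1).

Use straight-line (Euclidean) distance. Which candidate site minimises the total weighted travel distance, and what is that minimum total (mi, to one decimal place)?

α, total 1820.7 mi

Total weighted distance at each candidate:
  α (6, 5): total = 1820.7
  β (1, 6): total = 2081.2
  γ (7, 1): total = 2188.8
  δ (0, 6): total = 2267.2
  ε (6, 1): total = 2076.0
Minimum is at α with total 1820.7 mi.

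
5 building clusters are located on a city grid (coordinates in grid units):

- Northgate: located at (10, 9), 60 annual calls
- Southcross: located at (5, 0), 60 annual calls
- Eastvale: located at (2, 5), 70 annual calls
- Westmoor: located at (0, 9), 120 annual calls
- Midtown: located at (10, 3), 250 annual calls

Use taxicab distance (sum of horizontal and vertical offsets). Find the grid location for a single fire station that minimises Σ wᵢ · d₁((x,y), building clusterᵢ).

(10, 3)

Manhattan distance separates: Σwᵢ(|x−xᵢ|+|y−yᵢ|) = Σwᵢ|x−xᵢ| + Σwᵢ|y−yᵢ|, so x and y are optimised independently as 1-D weighted medians.
Total weight W = 560; half = 280.
x-coordinate, sorted with cumulative weight:
  x=0 (Westmoor, w=120) cum 120
  x=2 (Eastvale, w=70) cum 190
  x=5 (Southcross, w=60) cum 250
  x=10 (Northgate, w=60) cum 310  ← median
  x=10 (Midtown, w=250) cum 560
⇒ x* = 10
y-coordinate, sorted with cumulative weight:
  y=0 (Southcross, w=60) cum 60
  y=3 (Midtown, w=250) cum 310  ← median
  y=5 (Eastvale, w=70) cum 380
  y=9 (Northgate, w=60) cum 440
  y=9 (Westmoor, w=120) cum 560
⇒ y* = 3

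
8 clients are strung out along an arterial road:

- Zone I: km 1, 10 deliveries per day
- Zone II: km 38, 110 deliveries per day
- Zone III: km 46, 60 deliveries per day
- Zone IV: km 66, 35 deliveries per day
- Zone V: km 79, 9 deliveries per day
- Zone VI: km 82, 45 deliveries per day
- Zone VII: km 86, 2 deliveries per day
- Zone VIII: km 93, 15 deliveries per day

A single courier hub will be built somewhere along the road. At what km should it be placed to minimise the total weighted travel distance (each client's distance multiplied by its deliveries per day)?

x = 46

For a sum of weighted absolute distances on a line, the optimum is the weighted median (not the mean). Total weight W = 286; half-weight = 143.
Sort by position and accumulate weight:
  km 1 (Zone I, w=10) → cum 10
  km 38 (Zone II, w=110) → cum 120
  km 46 (Zone III, w=60) → cum 180  ≥ 143 → median here
  km 66 (Zone IV, w=35) → cum 215
  km 79 (Zone V, w=9) → cum 224
  km 82 (Zone VI, w=45) → cum 269
  km 86 (Zone VII, w=2) → cum 271
  km 93 (Zone VIII, w=15) → cum 286
Optimal location: km 46.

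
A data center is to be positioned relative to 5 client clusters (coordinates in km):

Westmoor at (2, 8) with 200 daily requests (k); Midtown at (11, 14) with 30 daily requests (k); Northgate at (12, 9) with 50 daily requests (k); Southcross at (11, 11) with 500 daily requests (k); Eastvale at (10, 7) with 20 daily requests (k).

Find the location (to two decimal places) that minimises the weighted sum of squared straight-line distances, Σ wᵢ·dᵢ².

(8.79, 10.14)

The minimiser of Σwᵢ‖p−pᵢ‖² is the weighted centroid p* = (Σwᵢpᵢ)/(Σwᵢ).
Σwᵢ = 800.
Σwᵢxᵢ = 200·2 + 30·11 + 50·12 + 500·11 + 20·10 = 7030.
Σwᵢyᵢ = 200·8 + 30·14 + 50·9 + 500·11 + 20·7 = 8110.
x* = 7030/800 = 8.79, y* = 8110/800 = 10.14.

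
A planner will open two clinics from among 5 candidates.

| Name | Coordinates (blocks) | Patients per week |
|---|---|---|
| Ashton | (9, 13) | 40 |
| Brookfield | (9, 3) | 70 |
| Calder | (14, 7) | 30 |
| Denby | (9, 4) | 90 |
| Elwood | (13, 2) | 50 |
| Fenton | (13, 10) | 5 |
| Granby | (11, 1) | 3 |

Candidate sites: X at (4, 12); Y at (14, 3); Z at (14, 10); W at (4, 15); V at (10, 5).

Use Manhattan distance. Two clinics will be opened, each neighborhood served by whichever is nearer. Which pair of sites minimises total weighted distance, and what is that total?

Evaluate every pair (each demand assigned to the nearer of the two):
  {Y, V}: total = 1025
  {Z, V}: total = 1120
  {X, V}: total = 1165
  {W, V}: total = 1205
  {X, Y}: total = 1405
  {Y, Z}: total = 1420
  {Y, W}: total = 1445
  {X, Z}: total = 2651
  {Z, W}: total = 2691
  {X, W}: total = 3899
Best pair: {Y, V} with total 1025.

{Y, V}, total 1025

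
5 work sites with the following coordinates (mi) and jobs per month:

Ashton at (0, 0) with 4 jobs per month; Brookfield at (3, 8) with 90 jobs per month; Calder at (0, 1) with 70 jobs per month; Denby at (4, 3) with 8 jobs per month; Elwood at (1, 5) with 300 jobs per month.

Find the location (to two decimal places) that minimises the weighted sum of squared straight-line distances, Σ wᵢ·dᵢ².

The minimiser of Σwᵢ‖p−pᵢ‖² is the weighted centroid p* = (Σwᵢpᵢ)/(Σwᵢ).
Σwᵢ = 472.
Σwᵢxᵢ = 4·0 + 90·3 + 70·0 + 8·4 + 300·1 = 602.
Σwᵢyᵢ = 4·0 + 90·8 + 70·1 + 8·3 + 300·5 = 2314.
x* = 602/472 = 1.28, y* = 2314/472 = 4.90.

(1.28, 4.90)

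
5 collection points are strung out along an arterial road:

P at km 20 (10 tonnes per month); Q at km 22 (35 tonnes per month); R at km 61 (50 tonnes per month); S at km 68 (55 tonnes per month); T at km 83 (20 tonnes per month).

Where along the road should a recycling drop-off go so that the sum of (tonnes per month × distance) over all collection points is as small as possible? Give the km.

For a sum of weighted absolute distances on a line, the optimum is the weighted median (not the mean). Total weight W = 170; half-weight = 85.
Sort by position and accumulate weight:
  km 20 (P, w=10) → cum 10
  km 22 (Q, w=35) → cum 45
  km 61 (R, w=50) → cum 95  ≥ 85 → median here
  km 68 (S, w=55) → cum 150
  km 83 (T, w=20) → cum 170
Optimal location: km 61.

x = 61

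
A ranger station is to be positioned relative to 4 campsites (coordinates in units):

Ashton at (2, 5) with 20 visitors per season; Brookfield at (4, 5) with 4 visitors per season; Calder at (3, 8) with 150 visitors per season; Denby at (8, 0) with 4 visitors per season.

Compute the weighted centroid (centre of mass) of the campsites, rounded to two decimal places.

The minimiser of Σwᵢ‖p−pᵢ‖² is the weighted centroid p* = (Σwᵢpᵢ)/(Σwᵢ).
Σwᵢ = 178.
Σwᵢxᵢ = 20·2 + 4·4 + 150·3 + 4·8 = 538.
Σwᵢyᵢ = 20·5 + 4·5 + 150·8 + 4·0 = 1320.
x* = 538/178 = 3.02, y* = 1320/178 = 7.42.

(3.02, 7.42)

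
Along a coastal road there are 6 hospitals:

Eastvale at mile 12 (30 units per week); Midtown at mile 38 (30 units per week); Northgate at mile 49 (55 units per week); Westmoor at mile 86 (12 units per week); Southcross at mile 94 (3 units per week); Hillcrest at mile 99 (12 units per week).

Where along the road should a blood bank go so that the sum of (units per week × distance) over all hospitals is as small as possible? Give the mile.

For a sum of weighted absolute distances on a line, the optimum is the weighted median (not the mean). Total weight W = 142; half-weight = 71.
Sort by position and accumulate weight:
  mile 12 (Eastvale, w=30) → cum 30
  mile 38 (Midtown, w=30) → cum 60
  mile 49 (Northgate, w=55) → cum 115  ≥ 71 → median here
  mile 86 (Westmoor, w=12) → cum 127
  mile 94 (Southcross, w=3) → cum 130
  mile 99 (Hillcrest, w=12) → cum 142
Optimal location: mile 49.

x = 49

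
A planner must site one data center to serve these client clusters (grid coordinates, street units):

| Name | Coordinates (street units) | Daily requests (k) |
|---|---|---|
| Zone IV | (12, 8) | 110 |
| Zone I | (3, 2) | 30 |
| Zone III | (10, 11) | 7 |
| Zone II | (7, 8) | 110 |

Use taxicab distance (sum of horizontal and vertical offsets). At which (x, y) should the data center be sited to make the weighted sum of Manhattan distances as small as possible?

Manhattan distance separates: Σwᵢ(|x−xᵢ|+|y−yᵢ|) = Σwᵢ|x−xᵢ| + Σwᵢ|y−yᵢ|, so x and y are optimised independently as 1-D weighted medians.
Total weight W = 257; half = 128.5.
x-coordinate, sorted with cumulative weight:
  x=3 (Zone I, w=30) cum 30
  x=7 (Zone II, w=110) cum 140  ← median
  x=10 (Zone III, w=7) cum 147
  x=12 (Zone IV, w=110) cum 257
⇒ x* = 7
y-coordinate, sorted with cumulative weight:
  y=2 (Zone I, w=30) cum 30
  y=8 (Zone IV, w=110) cum 140  ← median
  y=8 (Zone II, w=110) cum 250
  y=11 (Zone III, w=7) cum 257
⇒ y* = 8

(7, 8)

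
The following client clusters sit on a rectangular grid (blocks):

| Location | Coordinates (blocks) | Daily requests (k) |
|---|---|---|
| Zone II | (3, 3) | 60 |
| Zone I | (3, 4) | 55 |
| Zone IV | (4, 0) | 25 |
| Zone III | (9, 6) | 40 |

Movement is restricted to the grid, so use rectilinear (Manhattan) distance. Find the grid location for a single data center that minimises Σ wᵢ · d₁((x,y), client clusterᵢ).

Manhattan distance separates: Σwᵢ(|x−xᵢ|+|y−yᵢ|) = Σwᵢ|x−xᵢ| + Σwᵢ|y−yᵢ|, so x and y are optimised independently as 1-D weighted medians.
Total weight W = 180; half = 90.
x-coordinate, sorted with cumulative weight:
  x=3 (Zone II, w=60) cum 60
  x=3 (Zone I, w=55) cum 115  ← median
  x=4 (Zone IV, w=25) cum 140
  x=9 (Zone III, w=40) cum 180
⇒ x* = 3
y-coordinate, sorted with cumulative weight:
  y=0 (Zone IV, w=25) cum 25
  y=3 (Zone II, w=60) cum 85
  y=4 (Zone I, w=55) cum 140  ← median
  y=6 (Zone III, w=40) cum 180
⇒ y* = 4

(3, 4)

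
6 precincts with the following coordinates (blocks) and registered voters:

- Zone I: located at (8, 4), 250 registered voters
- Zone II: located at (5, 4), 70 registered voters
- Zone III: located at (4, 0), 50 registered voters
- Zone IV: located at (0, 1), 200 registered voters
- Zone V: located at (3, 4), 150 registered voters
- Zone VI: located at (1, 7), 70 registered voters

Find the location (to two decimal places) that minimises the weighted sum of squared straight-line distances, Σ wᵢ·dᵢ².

(3.89, 3.25)

The minimiser of Σwᵢ‖p−pᵢ‖² is the weighted centroid p* = (Σwᵢpᵢ)/(Σwᵢ).
Σwᵢ = 790.
Σwᵢxᵢ = 250·8 + 70·5 + 50·4 + 200·0 + 150·3 + 70·1 = 3070.
Σwᵢyᵢ = 250·4 + 70·4 + 50·0 + 200·1 + 150·4 + 70·7 = 2570.
x* = 3070/790 = 3.89, y* = 2570/790 = 3.25.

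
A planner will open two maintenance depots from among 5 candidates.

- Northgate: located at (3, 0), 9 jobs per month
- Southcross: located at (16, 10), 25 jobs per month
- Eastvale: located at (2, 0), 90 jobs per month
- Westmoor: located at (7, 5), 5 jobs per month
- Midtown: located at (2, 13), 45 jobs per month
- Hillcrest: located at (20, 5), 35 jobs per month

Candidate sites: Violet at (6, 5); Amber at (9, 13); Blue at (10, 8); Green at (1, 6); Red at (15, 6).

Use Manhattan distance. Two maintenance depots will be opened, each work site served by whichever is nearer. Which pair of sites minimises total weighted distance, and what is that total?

{Green, Red}, total 1432

Evaluate every pair (each demand assigned to the nearer of the two):
  {Green, Red}: total = 1432
  {Blue, Green}: total = 1747
  {Violet, Red}: total = 1762
  {Violet, Green}: total = 1932
  {Violet, Amber}: total = 1942
  {Amber, Green}: total = 1967
  {Violet, Blue}: total = 2082
  {Blue, Red}: total = 2525
  {Amber, Red}: total = 2567
  {Amber, Blue}: total = 2575
Best pair: {Green, Red} with total 1432.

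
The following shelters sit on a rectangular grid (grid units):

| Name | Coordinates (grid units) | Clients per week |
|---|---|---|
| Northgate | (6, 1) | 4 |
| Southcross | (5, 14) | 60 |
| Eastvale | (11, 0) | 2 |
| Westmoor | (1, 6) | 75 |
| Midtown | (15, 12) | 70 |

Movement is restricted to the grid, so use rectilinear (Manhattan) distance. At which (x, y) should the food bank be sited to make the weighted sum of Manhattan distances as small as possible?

(5, 12)

Manhattan distance separates: Σwᵢ(|x−xᵢ|+|y−yᵢ|) = Σwᵢ|x−xᵢ| + Σwᵢ|y−yᵢ|, so x and y are optimised independently as 1-D weighted medians.
Total weight W = 211; half = 105.5.
x-coordinate, sorted with cumulative weight:
  x=1 (Westmoor, w=75) cum 75
  x=5 (Southcross, w=60) cum 135  ← median
  x=6 (Northgate, w=4) cum 139
  x=11 (Eastvale, w=2) cum 141
  x=15 (Midtown, w=70) cum 211
⇒ x* = 5
y-coordinate, sorted with cumulative weight:
  y=0 (Eastvale, w=2) cum 2
  y=1 (Northgate, w=4) cum 6
  y=6 (Westmoor, w=75) cum 81
  y=12 (Midtown, w=70) cum 151  ← median
  y=14 (Southcross, w=60) cum 211
⇒ y* = 12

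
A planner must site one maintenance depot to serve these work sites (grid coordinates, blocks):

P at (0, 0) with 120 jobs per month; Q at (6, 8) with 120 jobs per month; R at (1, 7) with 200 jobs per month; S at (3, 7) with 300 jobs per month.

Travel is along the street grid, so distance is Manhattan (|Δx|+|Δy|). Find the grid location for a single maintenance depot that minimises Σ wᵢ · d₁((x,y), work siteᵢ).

(3, 7)

Manhattan distance separates: Σwᵢ(|x−xᵢ|+|y−yᵢ|) = Σwᵢ|x−xᵢ| + Σwᵢ|y−yᵢ|, so x and y are optimised independently as 1-D weighted medians.
Total weight W = 740; half = 370.
x-coordinate, sorted with cumulative weight:
  x=0 (P, w=120) cum 120
  x=1 (R, w=200) cum 320
  x=3 (S, w=300) cum 620  ← median
  x=6 (Q, w=120) cum 740
⇒ x* = 3
y-coordinate, sorted with cumulative weight:
  y=0 (P, w=120) cum 120
  y=7 (R, w=200) cum 320
  y=7 (S, w=300) cum 620  ← median
  y=8 (Q, w=120) cum 740
⇒ y* = 7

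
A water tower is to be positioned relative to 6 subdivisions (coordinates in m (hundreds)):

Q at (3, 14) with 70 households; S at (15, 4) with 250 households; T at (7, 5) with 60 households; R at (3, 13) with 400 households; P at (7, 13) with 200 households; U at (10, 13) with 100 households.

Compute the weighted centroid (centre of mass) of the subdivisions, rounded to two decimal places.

(7.39, 10.54)

The minimiser of Σwᵢ‖p−pᵢ‖² is the weighted centroid p* = (Σwᵢpᵢ)/(Σwᵢ).
Σwᵢ = 1080.
Σwᵢxᵢ = 70·3 + 250·15 + 60·7 + 400·3 + 200·7 + 100·10 = 7980.
Σwᵢyᵢ = 70·14 + 250·4 + 60·5 + 400·13 + 200·13 + 100·13 = 11380.
x* = 7980/1080 = 7.39, y* = 11380/1080 = 10.54.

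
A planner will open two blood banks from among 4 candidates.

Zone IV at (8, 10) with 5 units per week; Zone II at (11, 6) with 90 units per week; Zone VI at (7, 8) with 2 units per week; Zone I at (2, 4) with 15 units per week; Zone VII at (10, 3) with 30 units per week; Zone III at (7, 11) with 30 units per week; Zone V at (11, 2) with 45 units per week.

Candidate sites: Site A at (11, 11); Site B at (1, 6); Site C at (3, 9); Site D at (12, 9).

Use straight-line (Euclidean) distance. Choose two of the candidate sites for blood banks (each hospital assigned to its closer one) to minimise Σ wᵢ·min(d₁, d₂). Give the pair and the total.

Evaluate every pair (each demand assigned to the nearer of the two):
  {Site B, Site D}: total = 1018.4
  {Site C, Site D}: total = 1032.1
  {Site A, Site D}: total = 1106.1
  {Site A, Site B}: total = 1276.2
  {Site A, Site C}: total = 1317.4
  {Site B, Site C}: total = 1725.3
Best pair: {Site B, Site D} with total 1018.4.

{Site B, Site D}, total 1018.4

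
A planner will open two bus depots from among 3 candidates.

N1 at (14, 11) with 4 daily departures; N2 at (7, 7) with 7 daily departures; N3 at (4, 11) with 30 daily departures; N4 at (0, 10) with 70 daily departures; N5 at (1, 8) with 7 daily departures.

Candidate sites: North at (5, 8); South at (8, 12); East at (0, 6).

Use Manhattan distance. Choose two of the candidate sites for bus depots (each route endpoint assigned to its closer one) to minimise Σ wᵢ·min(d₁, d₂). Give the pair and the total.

Evaluate every pair (each demand assigned to the nearer of the two):
  {North, East}: total = 490
  {South, East}: total = 521
  {North, South}: total = 687
Best pair: {North, East} with total 490.

{North, East}, total 490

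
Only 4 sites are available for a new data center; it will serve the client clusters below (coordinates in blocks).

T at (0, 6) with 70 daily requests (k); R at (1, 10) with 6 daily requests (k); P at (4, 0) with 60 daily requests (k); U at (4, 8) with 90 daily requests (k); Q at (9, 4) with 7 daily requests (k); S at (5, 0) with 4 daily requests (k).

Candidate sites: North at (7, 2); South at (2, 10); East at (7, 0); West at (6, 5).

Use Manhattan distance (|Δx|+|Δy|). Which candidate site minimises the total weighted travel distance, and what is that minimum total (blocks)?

West, total 1472 blocks

Total weighted distance at each candidate:
  North (7, 2): total = 2008
  South (2, 10): total = 1649
  East (7, 0): total = 2226
  West (6, 5): total = 1472
Minimum is at West with total 1472 blocks.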